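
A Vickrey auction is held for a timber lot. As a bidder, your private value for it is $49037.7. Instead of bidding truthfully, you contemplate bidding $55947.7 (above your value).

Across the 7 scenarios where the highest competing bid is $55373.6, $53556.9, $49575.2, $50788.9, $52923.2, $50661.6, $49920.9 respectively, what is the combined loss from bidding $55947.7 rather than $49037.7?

The deviation costs you only when the competing bid falls strictly between $49037.7 and $55947.7; elsewhere both bids give the same outcome.
$55373.6: truthful payoff $0, deviation payoff −$6335.9 → loss $6335.9.
$53556.9: truthful payoff $0, deviation payoff −$4519.2 → loss $4519.2.
$49575.2: truthful payoff $0, deviation payoff −$537.5 → loss $537.5.
$50788.9: truthful payoff $0, deviation payoff −$1751.2 → loss $1751.2.
$52923.2: truthful payoff $0, deviation payoff −$3885.5 → loss $3885.5.
$50661.6: truthful payoff $0, deviation payoff −$1623.9 → loss $1623.9.
$49920.9: truthful payoff $0, deviation payoff −$883.2 → loss $883.2.
Total loss = $6335.9 + $4519.2 + $537.5 + $1751.2 + $3885.5 + $1623.9 + $883.2 = $19536.4.
Truthful bidding weakly dominates here: raising your bid can only win items priced above your value, and lowering it can only forfeit items priced below.

$19536.4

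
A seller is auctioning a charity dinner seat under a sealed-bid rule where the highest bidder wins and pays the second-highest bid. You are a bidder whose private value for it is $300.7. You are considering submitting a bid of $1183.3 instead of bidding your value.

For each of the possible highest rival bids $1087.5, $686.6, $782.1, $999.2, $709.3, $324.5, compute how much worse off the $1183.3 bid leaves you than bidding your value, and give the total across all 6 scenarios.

$2785

The deviation costs you only when the competing bid falls strictly between $300.7 and $1183.3; elsewhere both bids give the same outcome.
$1087.5: truthful payoff $0, deviation payoff −$786.8 → loss $786.8.
$686.6: truthful payoff $0, deviation payoff −$385.9 → loss $385.9.
$782.1: truthful payoff $0, deviation payoff −$481.4 → loss $481.4.
$999.2: truthful payoff $0, deviation payoff −$698.5 → loss $698.5.
$709.3: truthful payoff $0, deviation payoff −$408.6 → loss $408.6.
$324.5: truthful payoff $0, deviation payoff −$23.8 → loss $23.8.
Total loss = $786.8 + $385.9 + $481.4 + $698.5 + $408.6 + $23.8 = $2785.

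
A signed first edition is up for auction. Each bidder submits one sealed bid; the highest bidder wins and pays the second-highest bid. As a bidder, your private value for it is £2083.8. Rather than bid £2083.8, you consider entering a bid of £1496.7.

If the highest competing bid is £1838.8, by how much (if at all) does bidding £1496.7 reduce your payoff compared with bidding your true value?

£245

Bidding your value £2083.8: you win (since £2083.8 > £1838.8) and pay £1838.8. Payoff £245.
Bidding £1496.7: you lose. Payoff £0.
The competing bid £1838.8 lies between your shaded bid and your value, so underbidding forfeits an item you could have won at a profitable price.
Loss from deviating = £245 − (£0) = £245.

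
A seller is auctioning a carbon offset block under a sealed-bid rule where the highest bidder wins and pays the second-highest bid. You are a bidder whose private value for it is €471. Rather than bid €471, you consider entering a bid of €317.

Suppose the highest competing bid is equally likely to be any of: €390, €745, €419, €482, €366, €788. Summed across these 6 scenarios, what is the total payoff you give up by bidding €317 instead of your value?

The deviation costs you only when the competing bid falls strictly between €317 and €471; elsewhere both bids give the same outcome.
€390: truthful payoff €81, deviation payoff €0 → loss €81.
€745: outcomes coincide → loss €0.
€419: truthful payoff €52, deviation payoff €0 → loss €52.
€482: outcomes coincide → loss €0.
€366: truthful payoff €105, deviation payoff €0 → loss €105.
€788: outcomes coincide → loss €0.
Total loss = €81 + €52 + €105 = €238.

€238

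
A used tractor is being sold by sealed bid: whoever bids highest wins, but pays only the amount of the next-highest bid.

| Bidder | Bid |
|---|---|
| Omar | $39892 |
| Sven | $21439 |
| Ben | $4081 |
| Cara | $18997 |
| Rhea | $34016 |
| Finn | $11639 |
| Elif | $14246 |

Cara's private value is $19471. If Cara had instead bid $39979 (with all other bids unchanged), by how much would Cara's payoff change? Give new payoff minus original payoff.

The highest bid among the other bidders is $39892; Cara's bid doesn't change that.
Original bid $18997: Cara is not highest (top rival bid is $39892); payoff $0.
Alternative bid $39979: Cara is highest, pays the top rival bid $39892; payoff $19471 − $39892 = −$20421.
Change in payoff = −$20421 − ($0) = −$20421.

−$20421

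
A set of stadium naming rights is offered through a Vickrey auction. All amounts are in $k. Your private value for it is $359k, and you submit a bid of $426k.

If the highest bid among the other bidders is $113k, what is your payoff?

Your bid $426k exceeds the highest competing bid $113k, so you win.
In a second-price auction the winner pays the second-highest bid, $113k.
Payoff = value − price = $359k − $113k = $246k.

$246k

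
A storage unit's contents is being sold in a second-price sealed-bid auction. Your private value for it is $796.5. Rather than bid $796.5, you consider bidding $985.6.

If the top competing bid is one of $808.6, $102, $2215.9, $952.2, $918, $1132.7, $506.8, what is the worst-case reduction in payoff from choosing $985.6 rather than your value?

$808.6: truthful gives $0, deviation gives −$12.1 → loss $12.1.
$102: same outcome either way → loss $0.
$2215.9: same outcome either way → loss $0.
$952.2: truthful gives $0, deviation gives −$155.7 → loss $155.7.
$918: truthful gives $0, deviation gives −$121.5 → loss $121.5.
$1132.7: same outcome either way → loss $0.
$506.8: same outcome either way → loss $0.
Maximum loss: $155.7.

$155.7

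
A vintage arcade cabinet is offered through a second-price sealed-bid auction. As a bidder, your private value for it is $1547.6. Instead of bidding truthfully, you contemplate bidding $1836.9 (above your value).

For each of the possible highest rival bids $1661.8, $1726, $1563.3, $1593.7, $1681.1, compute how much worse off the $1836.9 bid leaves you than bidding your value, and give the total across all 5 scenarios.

$487.9

The deviation costs you only when the competing bid falls strictly between $1547.6 and $1836.9; elsewhere both bids give the same outcome.
$1661.8: truthful payoff $0, deviation payoff −$114.2 → loss $114.2.
$1726: truthful payoff $0, deviation payoff −$178.4 → loss $178.4.
$1563.3: truthful payoff $0, deviation payoff −$15.7 → loss $15.7.
$1593.7: truthful payoff $0, deviation payoff −$46.1 → loss $46.1.
$1681.1: truthful payoff $0, deviation payoff −$133.5 → loss $133.5.
Total loss = $114.2 + $178.4 + $15.7 + $46.1 + $133.5 = $487.9.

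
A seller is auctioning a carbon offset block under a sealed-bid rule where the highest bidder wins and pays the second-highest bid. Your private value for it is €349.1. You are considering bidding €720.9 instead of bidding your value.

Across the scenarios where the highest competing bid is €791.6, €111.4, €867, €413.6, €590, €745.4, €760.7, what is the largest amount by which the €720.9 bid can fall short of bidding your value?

€240.9

€791.6: same outcome either way → loss €0.
€111.4: same outcome either way → loss €0.
€867: same outcome either way → loss €0.
€413.6: truthful gives €0, deviation gives −€64.5 → loss €64.5.
€590: truthful gives €0, deviation gives −€240.9 → loss €240.9.
€745.4: same outcome either way → loss €0.
€760.7: same outcome either way → loss €0.
Maximum loss: €240.9.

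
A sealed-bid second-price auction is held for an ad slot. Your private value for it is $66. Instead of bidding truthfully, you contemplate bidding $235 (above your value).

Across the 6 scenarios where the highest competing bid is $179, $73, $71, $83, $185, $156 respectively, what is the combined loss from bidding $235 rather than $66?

The deviation costs you only when the competing bid falls strictly between $66 and $235; elsewhere both bids give the same outcome.
$179: truthful payoff $0, deviation payoff −$113 → loss $113.
$73: truthful payoff $0, deviation payoff −$7 → loss $7.
$71: truthful payoff $0, deviation payoff −$5 → loss $5.
$83: truthful payoff $0, deviation payoff −$17 → loss $17.
$185: truthful payoff $0, deviation payoff −$119 → loss $119.
$156: truthful payoff $0, deviation payoff −$90 → loss $90.
Total loss = $113 + $7 + $5 + $17 + $119 + $90 = $351.
Because the price is fixed by the runner-up's bid, deviating from your value can only change a good outcome into a bad one — never the reverse.

$351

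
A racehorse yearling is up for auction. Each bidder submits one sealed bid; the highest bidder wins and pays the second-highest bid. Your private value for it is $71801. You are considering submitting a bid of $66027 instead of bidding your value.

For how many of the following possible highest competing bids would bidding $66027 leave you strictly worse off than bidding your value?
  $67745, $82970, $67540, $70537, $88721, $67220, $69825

5

The deviation hurts exactly when the highest competing bid lies strictly between $66027 and $71801 — underbidding then forfeits a profitable win.
$67745: inside the interval → strictly worse (loss $4056).
$82970: above both → same outcome either way.
$67540: inside the interval → strictly worse (loss $4261).
$70537: inside the interval → strictly worse (loss $1264).
$88721: above both → same outcome either way.
$67220: inside the interval → strictly worse (loss $4581).
$69825: inside the interval → strictly worse (loss $1976).
Count: 5.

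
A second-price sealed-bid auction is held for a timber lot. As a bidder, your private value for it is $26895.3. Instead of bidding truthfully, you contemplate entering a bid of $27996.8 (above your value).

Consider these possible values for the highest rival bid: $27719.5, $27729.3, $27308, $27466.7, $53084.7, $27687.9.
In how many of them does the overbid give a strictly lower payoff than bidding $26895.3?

The deviation hurts exactly when the highest competing bid lies strictly between $26895.3 and $27996.8 — overbidding then wins at a price above your value.
$27719.5: inside the interval → strictly worse (loss $824.2).
$27729.3: inside the interval → strictly worse (loss $834).
$27308: inside the interval → strictly worse (loss $412.7).
$27466.7: inside the interval → strictly worse (loss $571.4).
$53084.7: above both → same outcome either way.
$27687.9: inside the interval → strictly worse (loss $792.6).
Count: 5.

5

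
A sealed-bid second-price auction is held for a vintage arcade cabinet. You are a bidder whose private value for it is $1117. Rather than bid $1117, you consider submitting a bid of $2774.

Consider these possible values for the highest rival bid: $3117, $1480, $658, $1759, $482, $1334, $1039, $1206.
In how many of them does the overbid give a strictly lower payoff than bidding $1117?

The deviation hurts exactly when the highest competing bid lies strictly between $1117 and $2774 — overbidding then wins at a price above your value.
$3117: above both → same outcome either way.
$1480: inside the interval → strictly worse (loss $363).
$658: below both → same outcome either way.
$1759: inside the interval → strictly worse (loss $642).
$482: below both → same outcome either way.
$1334: inside the interval → strictly worse (loss $217).
$1039: below both → same outcome either way.
$1206: inside the interval → strictly worse (loss $89).
Count: 4.

4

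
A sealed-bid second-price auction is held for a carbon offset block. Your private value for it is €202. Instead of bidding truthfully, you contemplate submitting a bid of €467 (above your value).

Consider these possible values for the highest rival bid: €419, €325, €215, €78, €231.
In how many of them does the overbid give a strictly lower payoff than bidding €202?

The deviation hurts exactly when the highest competing bid lies strictly between €202 and €467 — overbidding then wins at a price above your value.
€419: inside the interval → strictly worse (loss €217).
€325: inside the interval → strictly worse (loss €123).
€215: inside the interval → strictly worse (loss €13).
€78: below both → same outcome either way.
€231: inside the interval → strictly worse (loss €29).
Count: 4.

4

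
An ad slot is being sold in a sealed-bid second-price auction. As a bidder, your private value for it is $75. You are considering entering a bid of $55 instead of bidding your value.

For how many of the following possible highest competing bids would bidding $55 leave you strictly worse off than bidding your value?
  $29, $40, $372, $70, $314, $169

1

The deviation hurts exactly when the highest competing bid lies strictly between $55 and $75 — underbidding then forfeits a profitable win.
$29: below both → same outcome either way.
$40: below both → same outcome either way.
$372: above both → same outcome either way.
$70: inside the interval → strictly worse (loss $5).
$314: above both → same outcome either way.
$169: above both → same outcome either way.
Count: 1.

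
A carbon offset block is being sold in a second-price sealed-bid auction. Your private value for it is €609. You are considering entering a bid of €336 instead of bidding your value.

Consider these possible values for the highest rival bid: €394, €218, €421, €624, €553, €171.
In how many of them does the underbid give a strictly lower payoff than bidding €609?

The deviation hurts exactly when the highest competing bid lies strictly between €336 and €609 — underbidding then forfeits a profitable win.
€394: inside the interval → strictly worse (loss €215).
€218: below both → same outcome either way.
€421: inside the interval → strictly worse (loss €188).
€624: above both → same outcome either way.
€553: inside the interval → strictly worse (loss €56).
€171: below both → same outcome either way.
Count: 3.

3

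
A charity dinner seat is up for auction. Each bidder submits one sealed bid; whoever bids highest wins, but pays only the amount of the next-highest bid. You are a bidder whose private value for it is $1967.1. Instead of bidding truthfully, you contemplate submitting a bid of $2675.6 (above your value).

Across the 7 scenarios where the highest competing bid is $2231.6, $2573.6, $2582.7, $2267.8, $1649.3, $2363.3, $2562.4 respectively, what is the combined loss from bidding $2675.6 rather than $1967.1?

$2778.8

The deviation costs you only when the competing bid falls strictly between $1967.1 and $2675.6; elsewhere both bids give the same outcome.
$2231.6: truthful payoff $0, deviation payoff −$264.5 → loss $264.5.
$2573.6: truthful payoff $0, deviation payoff −$606.5 → loss $606.5.
$2582.7: truthful payoff $0, deviation payoff −$615.6 → loss $615.6.
$2267.8: truthful payoff $0, deviation payoff −$300.7 → loss $300.7.
$1649.3: outcomes coincide → loss $0.
$2363.3: truthful payoff $0, deviation payoff −$396.2 → loss $396.2.
$2562.4: truthful payoff $0, deviation payoff −$595.3 → loss $595.3.
Total loss = $264.5 + $606.5 + $615.6 + $300.7 + $396.2 + $595.3 = $2778.8.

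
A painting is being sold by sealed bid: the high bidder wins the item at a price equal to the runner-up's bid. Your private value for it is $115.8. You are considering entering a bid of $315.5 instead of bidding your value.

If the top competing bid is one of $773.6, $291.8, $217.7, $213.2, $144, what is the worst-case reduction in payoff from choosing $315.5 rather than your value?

$176

$773.6: same outcome either way → loss $0.
$291.8: truthful gives $0, deviation gives −$176 → loss $176.
$217.7: truthful gives $0, deviation gives −$101.9 → loss $101.9.
$213.2: truthful gives $0, deviation gives −$97.4 → loss $97.4.
$144: truthful gives $0, deviation gives −$28.2 → loss $28.2.
Maximum loss: $176.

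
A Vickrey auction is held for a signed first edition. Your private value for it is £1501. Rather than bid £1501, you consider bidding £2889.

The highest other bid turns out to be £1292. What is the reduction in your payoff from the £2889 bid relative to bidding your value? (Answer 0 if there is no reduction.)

Bidding your value £1501: you win (since £1501 > £1292) and pay £1292. Payoff £209.
Bidding £2889: you win and pay £1292. Payoff £1501 − £1292 = £209.
Difference = £209 − £209 = £0; both bids lead to the same outcome because the competing bid is below both your value and your alternative bid.

£0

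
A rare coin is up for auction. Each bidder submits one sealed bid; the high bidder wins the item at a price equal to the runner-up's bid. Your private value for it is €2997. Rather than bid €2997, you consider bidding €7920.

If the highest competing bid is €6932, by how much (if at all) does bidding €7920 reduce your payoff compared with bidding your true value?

Bidding your value €2997: you lose (since €2997 < €6932). Payoff €0.
Bidding €7920: you win and pay €6932. Payoff €2997 − €6932 = −€3935.
The competing bid €6932 lies between your value and your inflated bid, so overbidding wins an item priced above your value.
Loss from deviating = €0 − (−€3935) = €3935.

€3935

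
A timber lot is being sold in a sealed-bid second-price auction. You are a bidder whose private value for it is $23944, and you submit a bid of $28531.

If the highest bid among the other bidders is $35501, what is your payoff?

$0

Your bid $28531 is below the highest competing bid $35501, so you lose.
A losing bidder pays nothing and receives nothing: payoff = $0.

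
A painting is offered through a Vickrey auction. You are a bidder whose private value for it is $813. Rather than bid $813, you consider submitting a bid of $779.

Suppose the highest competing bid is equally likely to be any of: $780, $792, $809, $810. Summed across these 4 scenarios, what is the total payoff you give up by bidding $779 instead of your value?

The deviation costs you only when the competing bid falls strictly between $779 and $813; elsewhere both bids give the same outcome.
$780: truthful payoff $33, deviation payoff $0 → loss $33.
$792: truthful payoff $21, deviation payoff $0 → loss $21.
$809: truthful payoff $4, deviation payoff $0 → loss $4.
$810: truthful payoff $3, deviation payoff $0 → loss $3.
Total loss = $33 + $21 + $4 + $3 = $61.

$61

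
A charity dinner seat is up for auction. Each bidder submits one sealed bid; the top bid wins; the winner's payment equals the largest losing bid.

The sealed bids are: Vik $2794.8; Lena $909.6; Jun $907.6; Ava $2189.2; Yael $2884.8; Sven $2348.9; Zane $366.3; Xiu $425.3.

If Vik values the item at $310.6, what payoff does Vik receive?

Highest bid: Yael at $2884.8, so Yael wins.
Second-highest bid: Vik at $2794.8 — that is the price the winner pays.
Vik did not win, so Vik pays nothing and receives nothing: payoff $0.

$0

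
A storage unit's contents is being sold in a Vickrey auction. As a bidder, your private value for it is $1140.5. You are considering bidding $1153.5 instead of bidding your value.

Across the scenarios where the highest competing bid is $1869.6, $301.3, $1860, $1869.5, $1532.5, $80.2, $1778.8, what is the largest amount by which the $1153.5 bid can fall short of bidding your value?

$1869.6: same outcome either way → loss $0.
$301.3: same outcome either way → loss $0.
$1860: same outcome either way → loss $0.
$1869.5: same outcome either way → loss $0.
$1532.5: same outcome either way → loss $0.
$80.2: same outcome either way → loss $0.
$1778.8: same outcome either way → loss $0.
Maximum loss: $0.

$0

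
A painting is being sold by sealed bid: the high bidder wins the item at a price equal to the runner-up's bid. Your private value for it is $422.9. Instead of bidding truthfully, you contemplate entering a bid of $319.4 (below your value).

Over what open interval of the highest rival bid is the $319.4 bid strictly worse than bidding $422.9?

($319.4, $422.9)

If the competing bid is below $319.4, both bids win at the same price — no difference.
If it is above $422.9, both bids lose — no difference.
If it lies strictly between $319.4 and $422.9, bidding your value wins at a price below your value (positive payoff) while bidding $319.4 loses (payoff 0).
So the deviation strictly hurts on the open interval ($319.4, $422.9).
Truthful bidding weakly dominates here: raising your bid can only win items priced above your value, and lowering it can only forfeit items priced below.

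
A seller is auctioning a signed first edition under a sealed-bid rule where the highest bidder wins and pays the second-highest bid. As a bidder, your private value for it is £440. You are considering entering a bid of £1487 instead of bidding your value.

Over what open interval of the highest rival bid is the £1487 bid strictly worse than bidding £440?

(£440, £1487)

If the competing bid is below £440, both bids win at the same price — no difference.
If it is above £1487, both bids lose — no difference.
If it lies strictly between £440 and £1487, bidding your value loses (payoff 0) while bidding £1487 wins at a price above your value (payoff negative).
So the deviation strictly hurts on the open interval (£440, £1487).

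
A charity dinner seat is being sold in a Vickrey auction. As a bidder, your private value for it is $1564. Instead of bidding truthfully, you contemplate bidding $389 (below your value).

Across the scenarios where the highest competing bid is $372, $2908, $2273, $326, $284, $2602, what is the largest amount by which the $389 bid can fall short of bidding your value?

$0

$372: same outcome either way → loss $0.
$2908: same outcome either way → loss $0.
$2273: same outcome either way → loss $0.
$326: same outcome either way → loss $0.
$284: same outcome either way → loss $0.
$2602: same outcome either way → loss $0.
Maximum loss: $0.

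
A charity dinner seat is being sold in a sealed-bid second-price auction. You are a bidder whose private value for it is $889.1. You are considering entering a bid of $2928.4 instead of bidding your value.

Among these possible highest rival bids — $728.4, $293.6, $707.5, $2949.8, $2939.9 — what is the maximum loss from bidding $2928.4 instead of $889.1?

$728.4: same outcome either way → loss $0.
$293.6: same outcome either way → loss $0.
$707.5: same outcome either way → loss $0.
$2949.8: same outcome either way → loss $0.
$2939.9: same outcome either way → loss $0.
Maximum loss: $0.

$0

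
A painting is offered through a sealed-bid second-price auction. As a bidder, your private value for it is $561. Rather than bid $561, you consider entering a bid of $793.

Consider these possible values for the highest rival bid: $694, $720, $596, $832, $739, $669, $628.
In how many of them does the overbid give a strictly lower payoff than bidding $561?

The deviation hurts exactly when the highest competing bid lies strictly between $561 and $793 — overbidding then wins at a price above your value.
$694: inside the interval → strictly worse (loss $133).
$720: inside the interval → strictly worse (loss $159).
$596: inside the interval → strictly worse (loss $35).
$832: above both → same outcome either way.
$739: inside the interval → strictly worse (loss $178).
$669: inside the interval → strictly worse (loss $108).
$628: inside the interval → strictly worse (loss $67).
Count: 6.

6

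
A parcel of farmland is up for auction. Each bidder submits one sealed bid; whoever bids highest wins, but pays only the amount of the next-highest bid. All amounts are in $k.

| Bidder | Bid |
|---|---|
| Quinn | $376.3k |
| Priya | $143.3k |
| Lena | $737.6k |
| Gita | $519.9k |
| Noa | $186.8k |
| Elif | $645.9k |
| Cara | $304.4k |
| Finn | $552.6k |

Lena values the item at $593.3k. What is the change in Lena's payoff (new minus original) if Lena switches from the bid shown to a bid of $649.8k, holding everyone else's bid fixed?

The highest bid among the other bidders is $645.9k; Lena's bid doesn't change that.
Original bid $737.6k: Lena is highest, pays the top rival bid $645.9k; payoff $593.3k − $645.9k = −$52.6k.
Alternative bid $649.8k: Lena is highest, pays the top rival bid $645.9k; payoff $593.3k − $645.9k = −$52.6k.
Change in payoff = −$52.6k − (−$52.6k) = $0k.

$0k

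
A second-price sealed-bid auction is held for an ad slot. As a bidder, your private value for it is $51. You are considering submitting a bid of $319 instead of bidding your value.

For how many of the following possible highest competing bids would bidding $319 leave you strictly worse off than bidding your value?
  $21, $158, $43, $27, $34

The deviation hurts exactly when the highest competing bid lies strictly between $51 and $319 — overbidding then wins at a price above your value.
$21: below both → same outcome either way.
$158: inside the interval → strictly worse (loss $107).
$43: below both → same outcome either way.
$27: below both → same outcome either way.
$34: below both → same outcome either way.
Count: 1.

1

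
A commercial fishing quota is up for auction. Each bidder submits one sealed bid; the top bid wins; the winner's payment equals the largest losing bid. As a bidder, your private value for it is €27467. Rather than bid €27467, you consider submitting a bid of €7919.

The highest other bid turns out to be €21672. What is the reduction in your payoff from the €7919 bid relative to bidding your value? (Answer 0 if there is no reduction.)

Bidding your value €27467: you win (since €27467 > €21672) and pay €21672. Payoff €5795.
Bidding €7919: you lose. Payoff €0.
The competing bid €21672 lies between your shaded bid and your value, so underbidding forfeits an item you could have won at a profitable price.
Loss from deviating = €5795 − (€0) = €5795.
Truthful bidding weakly dominates here: raising your bid can only win items priced above your value, and lowering it can only forfeit items priced below.

€5795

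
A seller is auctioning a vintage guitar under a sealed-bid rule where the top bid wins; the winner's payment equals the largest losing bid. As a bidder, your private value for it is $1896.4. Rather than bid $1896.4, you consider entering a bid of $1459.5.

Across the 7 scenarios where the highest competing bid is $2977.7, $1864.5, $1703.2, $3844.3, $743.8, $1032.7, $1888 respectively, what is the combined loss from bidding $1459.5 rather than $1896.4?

The deviation costs you only when the competing bid falls strictly between $1459.5 and $1896.4; elsewhere both bids give the same outcome.
$2977.7: outcomes coincide → loss $0.
$1864.5: truthful payoff $31.9, deviation payoff $0 → loss $31.9.
$1703.2: truthful payoff $193.2, deviation payoff $0 → loss $193.2.
$3844.3: outcomes coincide → loss $0.
$743.8: outcomes coincide → loss $0.
$1032.7: outcomes coincide → loss $0.
$1888: truthful payoff $8.4, deviation payoff $0 → loss $8.4.
Total loss = $31.9 + $193.2 + $8.4 = $233.5.

$233.5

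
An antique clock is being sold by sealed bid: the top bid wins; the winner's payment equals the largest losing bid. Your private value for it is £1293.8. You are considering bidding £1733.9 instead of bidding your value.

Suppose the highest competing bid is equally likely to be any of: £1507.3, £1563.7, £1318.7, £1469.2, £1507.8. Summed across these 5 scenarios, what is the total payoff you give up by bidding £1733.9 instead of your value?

£897.7

The deviation costs you only when the competing bid falls strictly between £1293.8 and £1733.9; elsewhere both bids give the same outcome.
£1507.3: truthful payoff £0, deviation payoff −£213.5 → loss £213.5.
£1563.7: truthful payoff £0, deviation payoff −£269.9 → loss £269.9.
£1318.7: truthful payoff £0, deviation payoff −£24.9 → loss £24.9.
£1469.2: truthful payoff £0, deviation payoff −£175.4 → loss £175.4.
£1507.8: truthful payoff £0, deviation payoff −£214 → loss £214.
Total loss = £213.5 + £269.9 + £24.9 + £175.4 + £214 = £897.7.
Truthful bidding weakly dominates here: raising your bid can only win items priced above your value, and lowering it can only forfeit items priced below.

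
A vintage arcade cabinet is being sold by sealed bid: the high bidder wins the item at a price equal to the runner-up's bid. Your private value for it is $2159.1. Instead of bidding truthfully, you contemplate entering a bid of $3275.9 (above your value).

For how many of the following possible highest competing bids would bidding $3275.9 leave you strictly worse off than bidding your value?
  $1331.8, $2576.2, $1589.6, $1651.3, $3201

2

The deviation hurts exactly when the highest competing bid lies strictly between $2159.1 and $3275.9 — overbidding then wins at a price above your value.
$1331.8: below both → same outcome either way.
$2576.2: inside the interval → strictly worse (loss $417.1).
$1589.6: below both → same outcome either way.
$1651.3: below both → same outcome either way.
$3201: inside the interval → strictly worse (loss $1041.9).
Count: 2.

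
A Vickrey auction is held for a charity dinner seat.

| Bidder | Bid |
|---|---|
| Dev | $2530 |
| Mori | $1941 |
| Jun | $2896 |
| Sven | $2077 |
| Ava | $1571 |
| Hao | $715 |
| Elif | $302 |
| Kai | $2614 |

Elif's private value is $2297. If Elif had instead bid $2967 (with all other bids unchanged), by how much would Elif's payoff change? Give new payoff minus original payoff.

The highest bid among the other bidders is $2896; Elif's bid doesn't change that.
Original bid $302: Elif is not highest (top rival bid is $2896); payoff $0.
Alternative bid $2967: Elif is highest, pays the top rival bid $2896; payoff $2297 − $2896 = −$599.
Change in payoff = −$599 − ($0) = −$599.

−$599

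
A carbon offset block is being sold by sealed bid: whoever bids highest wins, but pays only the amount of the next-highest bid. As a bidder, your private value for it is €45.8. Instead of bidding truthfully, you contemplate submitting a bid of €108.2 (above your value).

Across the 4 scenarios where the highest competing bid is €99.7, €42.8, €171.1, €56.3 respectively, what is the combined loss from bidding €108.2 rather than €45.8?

€64.4

The deviation costs you only when the competing bid falls strictly between €45.8 and €108.2; elsewhere both bids give the same outcome.
€99.7: truthful payoff €0, deviation payoff −€53.9 → loss €53.9.
€42.8: outcomes coincide → loss €0.
€171.1: outcomes coincide → loss €0.
€56.3: truthful payoff €0, deviation payoff −€10.5 → loss €10.5.
Total loss = €53.9 + €10.5 = €64.4.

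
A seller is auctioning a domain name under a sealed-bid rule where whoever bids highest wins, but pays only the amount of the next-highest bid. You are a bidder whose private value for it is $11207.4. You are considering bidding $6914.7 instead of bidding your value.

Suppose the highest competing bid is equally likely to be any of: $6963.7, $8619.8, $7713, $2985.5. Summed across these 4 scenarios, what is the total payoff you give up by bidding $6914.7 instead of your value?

The deviation costs you only when the competing bid falls strictly between $6914.7 and $11207.4; elsewhere both bids give the same outcome.
$6963.7: truthful payoff $4243.7, deviation payoff $0 → loss $4243.7.
$8619.8: truthful payoff $2587.6, deviation payoff $0 → loss $2587.6.
$7713: truthful payoff $3494.4, deviation payoff $0 → loss $3494.4.
$2985.5: outcomes coincide → loss $0.
Total loss = $4243.7 + $2587.6 + $3494.4 = $10325.7.

$10325.7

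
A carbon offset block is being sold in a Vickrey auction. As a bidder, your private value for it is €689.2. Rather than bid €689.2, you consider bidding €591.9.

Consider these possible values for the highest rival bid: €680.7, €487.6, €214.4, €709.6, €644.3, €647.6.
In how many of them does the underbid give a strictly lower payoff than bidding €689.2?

The deviation hurts exactly when the highest competing bid lies strictly between €591.9 and €689.2 — underbidding then forfeits a profitable win.
€680.7: inside the interval → strictly worse (loss €8.5).
€487.6: below both → same outcome either way.
€214.4: below both → same outcome either way.
€709.6: above both → same outcome either way.
€644.3: inside the interval → strictly worse (loss €44.9).
€647.6: inside the interval → strictly worse (loss €41.6).
Count: 3.

3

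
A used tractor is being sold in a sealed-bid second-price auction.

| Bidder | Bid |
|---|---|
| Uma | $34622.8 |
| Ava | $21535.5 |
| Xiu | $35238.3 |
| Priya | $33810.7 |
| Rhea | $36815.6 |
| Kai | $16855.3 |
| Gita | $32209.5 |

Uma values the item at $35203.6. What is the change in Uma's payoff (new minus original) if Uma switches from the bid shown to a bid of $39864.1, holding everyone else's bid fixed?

The highest bid among the other bidders is $36815.6; Uma's bid doesn't change that.
Original bid $34622.8: Uma is not highest (top rival bid is $36815.6); payoff $0.
Alternative bid $39864.1: Uma is highest, pays the top rival bid $36815.6; payoff $35203.6 − $36815.6 = −$1612.
Change in payoff = −$1612 − ($0) = −$1612.

−$1612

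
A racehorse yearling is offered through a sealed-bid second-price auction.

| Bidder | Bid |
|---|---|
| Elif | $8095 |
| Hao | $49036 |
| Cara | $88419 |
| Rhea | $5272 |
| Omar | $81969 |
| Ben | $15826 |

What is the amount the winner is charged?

Highest bid: Cara at $88419, so Cara wins.
Second-highest bid: Omar at $81969 — that is the price the winner pays.

$81969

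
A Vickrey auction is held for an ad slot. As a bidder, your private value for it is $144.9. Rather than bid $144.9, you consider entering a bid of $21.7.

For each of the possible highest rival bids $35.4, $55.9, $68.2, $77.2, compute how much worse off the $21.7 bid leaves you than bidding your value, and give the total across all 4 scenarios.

The deviation costs you only when the competing bid falls strictly between $21.7 and $144.9; elsewhere both bids give the same outcome.
$35.4: truthful payoff $109.5, deviation payoff $0 → loss $109.5.
$55.9: truthful payoff $89, deviation payoff $0 → loss $89.
$68.2: truthful payoff $76.7, deviation payoff $0 → loss $76.7.
$77.2: truthful payoff $67.7, deviation payoff $0 → loss $67.7.
Total loss = $109.5 + $89 + $76.7 + $67.7 = $342.9.
Because the price is fixed by the runner-up's bid, deviating from your value can only change a good outcome into a bad one — never the reverse.

$342.9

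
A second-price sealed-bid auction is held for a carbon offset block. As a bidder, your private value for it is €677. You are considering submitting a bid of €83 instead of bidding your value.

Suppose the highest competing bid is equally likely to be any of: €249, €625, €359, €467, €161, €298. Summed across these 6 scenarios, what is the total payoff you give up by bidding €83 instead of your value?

€1903

The deviation costs you only when the competing bid falls strictly between €83 and €677; elsewhere both bids give the same outcome.
€249: truthful payoff €428, deviation payoff €0 → loss €428.
€625: truthful payoff €52, deviation payoff €0 → loss €52.
€359: truthful payoff €318, deviation payoff €0 → loss €318.
€467: truthful payoff €210, deviation payoff €0 → loss €210.
€161: truthful payoff €516, deviation payoff €0 → loss €516.
€298: truthful payoff €379, deviation payoff €0 → loss €379.
Total loss = €428 + €52 + €318 + €210 + €516 + €379 = €1903.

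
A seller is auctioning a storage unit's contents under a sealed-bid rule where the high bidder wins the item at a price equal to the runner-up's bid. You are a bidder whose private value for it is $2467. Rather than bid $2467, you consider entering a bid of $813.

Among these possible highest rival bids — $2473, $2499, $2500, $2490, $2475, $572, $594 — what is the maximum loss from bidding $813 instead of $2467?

$0

$2473: same outcome either way → loss $0.
$2499: same outcome either way → loss $0.
$2500: same outcome either way → loss $0.
$2490: same outcome either way → loss $0.
$2475: same outcome either way → loss $0.
$572: same outcome either way → loss $0.
$594: same outcome either way → loss $0.
Maximum loss: $0.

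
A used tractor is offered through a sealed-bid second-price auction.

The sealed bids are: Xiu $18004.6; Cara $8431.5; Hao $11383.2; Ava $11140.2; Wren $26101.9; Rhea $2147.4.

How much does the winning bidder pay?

$18004.6

Highest bid: Wren at $26101.9, so Wren wins.
Second-highest bid: Xiu at $18004.6 — that is the price the winner pays.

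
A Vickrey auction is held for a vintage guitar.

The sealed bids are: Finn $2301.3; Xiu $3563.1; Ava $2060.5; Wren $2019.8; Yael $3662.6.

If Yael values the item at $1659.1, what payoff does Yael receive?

Highest bid: Yael at $3662.6, so Yael wins.
Second-highest bid: Xiu at $3563.1 — that is the price the winner pays.
Yael's payoff = value − price = $1659.1 − $3563.1 = −$1904.

−$1904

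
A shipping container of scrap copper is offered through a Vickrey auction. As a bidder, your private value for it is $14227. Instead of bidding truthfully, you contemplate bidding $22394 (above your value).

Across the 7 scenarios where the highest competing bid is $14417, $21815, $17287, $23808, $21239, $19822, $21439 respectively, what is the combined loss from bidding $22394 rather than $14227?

The deviation costs you only when the competing bid falls strictly between $14227 and $22394; elsewhere both bids give the same outcome.
$14417: truthful payoff $0, deviation payoff −$190 → loss $190.
$21815: truthful payoff $0, deviation payoff −$7588 → loss $7588.
$17287: truthful payoff $0, deviation payoff −$3060 → loss $3060.
$23808: outcomes coincide → loss $0.
$21239: truthful payoff $0, deviation payoff −$7012 → loss $7012.
$19822: truthful payoff $0, deviation payoff −$5595 → loss $5595.
$21439: truthful payoff $0, deviation payoff −$7212 → loss $7212.
Total loss = $190 + $7588 + $3060 + $7012 + $5595 + $7212 = $30657.

$30657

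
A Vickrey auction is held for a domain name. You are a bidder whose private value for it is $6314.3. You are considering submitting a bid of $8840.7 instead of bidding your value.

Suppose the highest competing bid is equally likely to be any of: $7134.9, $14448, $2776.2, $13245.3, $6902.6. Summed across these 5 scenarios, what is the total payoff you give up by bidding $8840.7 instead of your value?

The deviation costs you only when the competing bid falls strictly between $6314.3 and $8840.7; elsewhere both bids give the same outcome.
$7134.9: truthful payoff $0, deviation payoff −$820.6 → loss $820.6.
$14448: outcomes coincide → loss $0.
$2776.2: outcomes coincide → loss $0.
$13245.3: outcomes coincide → loss $0.
$6902.6: truthful payoff $0, deviation payoff −$588.3 → loss $588.3.
Total loss = $820.6 + $588.3 = $1408.9.
In a second-price auction your bid sets only whether you win, not what you pay, so bidding your true value is weakly dominant.

$1408.9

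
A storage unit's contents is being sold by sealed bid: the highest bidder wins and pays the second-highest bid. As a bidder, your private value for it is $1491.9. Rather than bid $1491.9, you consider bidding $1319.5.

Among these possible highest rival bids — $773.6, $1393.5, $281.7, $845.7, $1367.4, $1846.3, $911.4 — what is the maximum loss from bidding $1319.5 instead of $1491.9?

$124.5

$773.6: same outcome either way → loss $0.
$1393.5: truthful gives $98.4, deviation gives $0 → loss $98.4.
$281.7: same outcome either way → loss $0.
$845.7: same outcome either way → loss $0.
$1367.4: truthful gives $124.5, deviation gives $0 → loss $124.5.
$1846.3: same outcome either way → loss $0.
$911.4: same outcome either way → loss $0.
Maximum loss: $124.5.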